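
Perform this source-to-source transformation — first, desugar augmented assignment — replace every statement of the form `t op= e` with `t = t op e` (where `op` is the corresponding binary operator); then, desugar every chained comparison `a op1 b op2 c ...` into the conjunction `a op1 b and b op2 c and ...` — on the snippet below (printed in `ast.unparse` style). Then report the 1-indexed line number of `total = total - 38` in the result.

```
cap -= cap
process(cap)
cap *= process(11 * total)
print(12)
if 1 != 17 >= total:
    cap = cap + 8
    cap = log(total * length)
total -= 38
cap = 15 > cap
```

8

Transformed code:
cap = cap - cap
process(cap)
cap = cap * process(11 * total)
print(12)
if 1 != 17 and 17 >= total:
    cap = cap + 8
    cap = log(total * length)
total = total - 38
cap = 15 > cap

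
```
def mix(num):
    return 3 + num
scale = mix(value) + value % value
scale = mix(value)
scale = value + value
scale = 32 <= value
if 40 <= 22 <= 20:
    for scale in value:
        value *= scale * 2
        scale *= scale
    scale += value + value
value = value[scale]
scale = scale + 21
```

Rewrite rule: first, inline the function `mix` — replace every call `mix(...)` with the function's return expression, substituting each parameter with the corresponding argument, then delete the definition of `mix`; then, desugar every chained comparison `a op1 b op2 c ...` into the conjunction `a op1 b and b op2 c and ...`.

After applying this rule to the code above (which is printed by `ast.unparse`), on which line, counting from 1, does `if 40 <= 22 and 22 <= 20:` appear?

5

Transformed code:
scale = 3 + value + value % value
scale = 3 + value
scale = value + value
scale = 32 <= value
if 40 <= 22 and 22 <= 20:
    for scale in value:
        value *= scale * 2
        scale *= scale
    scale += value + value
value = value[scale]
scale = scale + 21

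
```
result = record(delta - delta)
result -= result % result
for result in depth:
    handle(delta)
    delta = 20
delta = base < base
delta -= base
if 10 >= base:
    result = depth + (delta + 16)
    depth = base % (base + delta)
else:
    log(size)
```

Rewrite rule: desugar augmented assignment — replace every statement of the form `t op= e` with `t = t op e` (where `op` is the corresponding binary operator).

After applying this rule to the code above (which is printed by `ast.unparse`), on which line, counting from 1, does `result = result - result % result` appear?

2

Transformed code:
result = record(delta - delta)
result = result - result % result
for result in depth:
    handle(delta)
    delta = 20
delta = base < base
delta = delta - base
if 10 >= base:
    result = depth + (delta + 16)
    depth = base % (base + delta)
else:
    log(size)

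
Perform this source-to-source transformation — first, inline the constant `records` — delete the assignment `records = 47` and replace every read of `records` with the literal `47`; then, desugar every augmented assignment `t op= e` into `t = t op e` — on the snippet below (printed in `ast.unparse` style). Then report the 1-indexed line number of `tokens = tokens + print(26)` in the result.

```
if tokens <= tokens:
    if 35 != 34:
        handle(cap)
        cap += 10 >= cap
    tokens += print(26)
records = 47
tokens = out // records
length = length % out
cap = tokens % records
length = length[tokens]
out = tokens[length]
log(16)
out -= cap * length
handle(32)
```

5

Transformed code:
if tokens <= tokens:
    if 35 != 34:
        handle(cap)
        cap = cap + (10 >= cap)
    tokens = tokens + print(26)
tokens = out // 47
length = length % out
cap = tokens % 47
length = length[tokens]
out = tokens[length]
log(16)
out = out - cap * length
handle(32)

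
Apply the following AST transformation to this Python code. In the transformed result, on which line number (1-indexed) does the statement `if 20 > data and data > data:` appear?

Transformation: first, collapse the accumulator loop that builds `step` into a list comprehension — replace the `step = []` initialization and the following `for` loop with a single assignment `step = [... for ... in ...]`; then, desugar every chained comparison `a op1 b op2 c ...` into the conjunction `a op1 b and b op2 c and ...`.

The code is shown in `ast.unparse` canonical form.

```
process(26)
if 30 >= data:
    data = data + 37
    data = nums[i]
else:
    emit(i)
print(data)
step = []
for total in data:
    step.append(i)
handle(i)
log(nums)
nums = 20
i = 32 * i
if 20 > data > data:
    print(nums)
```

13

Transformed code:
process(26)
if 30 >= data:
    data = data + 37
    data = nums[i]
else:
    emit(i)
print(data)
step = [i for total in data]
handle(i)
log(nums)
nums = 20
i = 32 * i
if 20 > data and data > data:
    print(nums)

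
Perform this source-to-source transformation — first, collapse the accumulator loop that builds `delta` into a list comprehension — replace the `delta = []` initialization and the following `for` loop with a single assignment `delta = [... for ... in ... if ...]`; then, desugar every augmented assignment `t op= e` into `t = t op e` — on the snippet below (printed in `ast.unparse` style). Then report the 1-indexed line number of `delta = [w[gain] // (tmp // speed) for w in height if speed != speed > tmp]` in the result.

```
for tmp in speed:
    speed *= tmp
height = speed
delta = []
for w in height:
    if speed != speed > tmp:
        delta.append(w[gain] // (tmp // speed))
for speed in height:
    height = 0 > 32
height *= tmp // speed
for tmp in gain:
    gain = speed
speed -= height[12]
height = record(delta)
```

Transformed code:
for tmp in speed:
    speed = speed * tmp
height = speed
delta = [w[gain] // (tmp // speed) for w in height if speed != speed > tmp]
for speed in height:
    height = 0 > 32
height = height * (tmp // speed)
for tmp in gain:
    gain = speed
speed = speed - height[12]
height = record(delta)

4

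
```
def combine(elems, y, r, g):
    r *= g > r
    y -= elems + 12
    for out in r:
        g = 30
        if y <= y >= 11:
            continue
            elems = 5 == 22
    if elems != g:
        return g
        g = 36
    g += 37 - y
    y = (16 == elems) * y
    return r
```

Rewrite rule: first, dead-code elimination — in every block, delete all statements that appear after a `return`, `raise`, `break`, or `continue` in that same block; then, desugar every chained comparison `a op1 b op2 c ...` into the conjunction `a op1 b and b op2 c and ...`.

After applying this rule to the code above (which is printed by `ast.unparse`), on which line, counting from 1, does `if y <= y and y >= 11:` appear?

Transformed code:
def combine(elems, y, r, g):
    r *= g > r
    y -= elems + 12
    for out in r:
        g = 30
        if y <= y and y >= 11:
            continue
    if elems != g:
        return g
    g += 37 - y
    y = (16 == elems) * y
    return r

6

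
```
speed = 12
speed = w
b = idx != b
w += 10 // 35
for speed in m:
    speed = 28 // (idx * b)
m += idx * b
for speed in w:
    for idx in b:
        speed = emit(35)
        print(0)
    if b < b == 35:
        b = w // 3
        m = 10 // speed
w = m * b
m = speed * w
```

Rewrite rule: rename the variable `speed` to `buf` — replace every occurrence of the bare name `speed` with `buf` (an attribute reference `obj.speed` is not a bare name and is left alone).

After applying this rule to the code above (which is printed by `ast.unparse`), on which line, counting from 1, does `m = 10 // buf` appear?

14

Transformed code:
buf = 12
buf = w
b = idx != b
w += 10 // 35
for buf in m:
    buf = 28 // (idx * b)
m += idx * b
for buf in w:
    for idx in b:
        buf = emit(35)
        print(0)
    if b < b == 35:
        b = w // 3
        m = 10 // buf
w = m * b
m = buf * w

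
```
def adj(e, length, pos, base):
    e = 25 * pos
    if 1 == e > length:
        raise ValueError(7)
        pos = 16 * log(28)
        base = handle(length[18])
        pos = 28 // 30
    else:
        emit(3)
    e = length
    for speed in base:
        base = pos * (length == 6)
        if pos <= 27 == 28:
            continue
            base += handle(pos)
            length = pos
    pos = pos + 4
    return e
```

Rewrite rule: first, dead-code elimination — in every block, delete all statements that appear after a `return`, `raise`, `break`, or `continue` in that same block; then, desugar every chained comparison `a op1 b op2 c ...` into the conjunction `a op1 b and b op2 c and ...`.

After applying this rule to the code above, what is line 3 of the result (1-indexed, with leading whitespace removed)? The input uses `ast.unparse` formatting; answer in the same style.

Transformed code:
def adj(e, length, pos, base):
    e = 25 * pos
    if 1 == e and e > length:
        raise ValueError(7)
    else:
        emit(3)
    e = length
    for speed in base:
        base = pos * (length == 6)
        if pos <= 27 and 27 == 28:
            continue
    pos = pos + 4
    return e

if 1 == e and e > length:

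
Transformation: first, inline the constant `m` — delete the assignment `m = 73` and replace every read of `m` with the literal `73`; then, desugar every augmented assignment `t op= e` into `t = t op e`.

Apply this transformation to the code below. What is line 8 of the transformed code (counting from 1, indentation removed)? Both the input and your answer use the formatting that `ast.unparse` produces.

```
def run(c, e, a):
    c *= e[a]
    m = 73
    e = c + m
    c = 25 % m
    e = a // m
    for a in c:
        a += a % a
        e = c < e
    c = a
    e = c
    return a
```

e = c < e

Transformed code:
def run(c, e, a):
    c = c * e[a]
    e = c + 73
    c = 25 % 73
    e = a // 73
    for a in c:
        a = a + a % a
        e = c < e
    c = a
    e = c
    return a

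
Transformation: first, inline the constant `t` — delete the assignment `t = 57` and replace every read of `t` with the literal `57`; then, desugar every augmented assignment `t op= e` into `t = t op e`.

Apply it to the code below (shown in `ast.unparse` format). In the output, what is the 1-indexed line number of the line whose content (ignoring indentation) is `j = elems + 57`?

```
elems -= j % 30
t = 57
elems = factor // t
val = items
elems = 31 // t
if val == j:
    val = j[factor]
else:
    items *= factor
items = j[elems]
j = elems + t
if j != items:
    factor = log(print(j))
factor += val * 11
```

Transformed code:
elems = elems - j % 30
elems = factor // 57
val = items
elems = 31 // 57
if val == j:
    val = j[factor]
else:
    items = items * factor
items = j[elems]
j = elems + 57
if j != items:
    factor = log(print(j))
factor = factor + val * 11

10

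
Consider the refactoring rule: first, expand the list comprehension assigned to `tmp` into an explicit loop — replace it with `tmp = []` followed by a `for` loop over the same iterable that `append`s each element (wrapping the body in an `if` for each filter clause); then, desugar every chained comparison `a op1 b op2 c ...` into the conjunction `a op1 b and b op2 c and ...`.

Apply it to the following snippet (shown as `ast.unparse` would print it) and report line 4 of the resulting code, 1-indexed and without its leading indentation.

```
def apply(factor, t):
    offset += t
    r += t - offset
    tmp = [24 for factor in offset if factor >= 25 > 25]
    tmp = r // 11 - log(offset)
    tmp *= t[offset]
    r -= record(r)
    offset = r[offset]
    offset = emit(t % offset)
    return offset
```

Transformed code:
def apply(factor, t):
    offset += t
    r += t - offset
    tmp = []
    for factor in offset:
        if factor >= 25 and 25 > 25:
            tmp.append(24)
    tmp = r // 11 - log(offset)
    tmp *= t[offset]
    r -= record(r)
    offset = r[offset]
    offset = emit(t % offset)
    return offset

tmp = []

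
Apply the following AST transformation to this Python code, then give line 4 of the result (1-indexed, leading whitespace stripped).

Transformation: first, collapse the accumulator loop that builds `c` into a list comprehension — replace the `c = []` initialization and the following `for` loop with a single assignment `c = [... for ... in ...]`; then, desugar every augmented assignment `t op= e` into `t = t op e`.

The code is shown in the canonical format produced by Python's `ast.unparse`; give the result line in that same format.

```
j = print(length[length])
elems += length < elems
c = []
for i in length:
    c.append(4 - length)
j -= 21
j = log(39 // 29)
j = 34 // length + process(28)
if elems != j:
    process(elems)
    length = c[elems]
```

Transformed code:
j = print(length[length])
elems = elems + (length < elems)
c = [4 - length for i in length]
j = j - 21
j = log(39 // 29)
j = 34 // length + process(28)
if elems != j:
    process(elems)
    length = c[elems]

j = j - 21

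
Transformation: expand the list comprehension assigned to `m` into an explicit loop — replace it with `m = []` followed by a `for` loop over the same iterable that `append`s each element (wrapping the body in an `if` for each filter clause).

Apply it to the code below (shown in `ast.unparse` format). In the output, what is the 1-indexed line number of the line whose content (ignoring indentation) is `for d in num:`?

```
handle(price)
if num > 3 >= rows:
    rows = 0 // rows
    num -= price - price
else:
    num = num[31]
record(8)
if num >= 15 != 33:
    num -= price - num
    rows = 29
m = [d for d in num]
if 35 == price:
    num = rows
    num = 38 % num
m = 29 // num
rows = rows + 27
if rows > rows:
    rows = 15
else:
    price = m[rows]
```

12

Transformed code:
handle(price)
if num > 3 >= rows:
    rows = 0 // rows
    num -= price - price
else:
    num = num[31]
record(8)
if num >= 15 != 33:
    num -= price - num
    rows = 29
m = []
for d in num:
    m.append(d)
if 35 == price:
    num = rows
    num = 38 % num
m = 29 // num
rows = rows + 27
if rows > rows:
    rows = 15
else:
    price = m[rows]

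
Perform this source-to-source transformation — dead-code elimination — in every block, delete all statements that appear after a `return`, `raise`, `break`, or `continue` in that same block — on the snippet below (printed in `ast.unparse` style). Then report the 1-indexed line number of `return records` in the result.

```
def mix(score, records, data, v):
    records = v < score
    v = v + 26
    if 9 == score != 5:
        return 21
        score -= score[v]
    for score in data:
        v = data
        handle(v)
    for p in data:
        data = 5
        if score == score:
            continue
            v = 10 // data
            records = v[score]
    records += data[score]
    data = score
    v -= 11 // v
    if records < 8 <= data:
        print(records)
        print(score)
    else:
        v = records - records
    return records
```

21

Transformed code:
def mix(score, records, data, v):
    records = v < score
    v = v + 26
    if 9 == score != 5:
        return 21
    for score in data:
        v = data
        handle(v)
    for p in data:
        data = 5
        if score == score:
            continue
    records += data[score]
    data = score
    v -= 11 // v
    if records < 8 <= data:
        print(records)
        print(score)
    else:
        v = records - records
    return records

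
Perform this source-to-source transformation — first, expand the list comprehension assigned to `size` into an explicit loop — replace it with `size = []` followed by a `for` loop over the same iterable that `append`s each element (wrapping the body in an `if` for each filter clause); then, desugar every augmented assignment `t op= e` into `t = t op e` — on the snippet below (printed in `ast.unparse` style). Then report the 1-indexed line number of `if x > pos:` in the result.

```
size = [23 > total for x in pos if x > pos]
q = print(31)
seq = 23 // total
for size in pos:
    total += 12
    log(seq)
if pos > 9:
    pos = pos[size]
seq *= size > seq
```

3

Transformed code:
size = []
for x in pos:
    if x > pos:
        size.append(23 > total)
q = print(31)
seq = 23 // total
for size in pos:
    total = total + 12
    log(seq)
if pos > 9:
    pos = pos[size]
seq = seq * (size > seq)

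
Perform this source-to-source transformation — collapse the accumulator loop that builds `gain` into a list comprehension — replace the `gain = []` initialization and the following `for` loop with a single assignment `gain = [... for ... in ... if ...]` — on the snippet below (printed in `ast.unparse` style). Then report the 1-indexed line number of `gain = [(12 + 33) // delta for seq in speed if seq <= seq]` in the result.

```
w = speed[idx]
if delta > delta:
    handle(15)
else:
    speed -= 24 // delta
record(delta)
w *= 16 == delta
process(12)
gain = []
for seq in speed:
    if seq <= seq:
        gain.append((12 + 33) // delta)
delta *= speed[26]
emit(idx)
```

Transformed code:
w = speed[idx]
if delta > delta:
    handle(15)
else:
    speed -= 24 // delta
record(delta)
w *= 16 == delta
process(12)
gain = [(12 + 33) // delta for seq in speed if seq <= seq]
delta *= speed[26]
emit(idx)

9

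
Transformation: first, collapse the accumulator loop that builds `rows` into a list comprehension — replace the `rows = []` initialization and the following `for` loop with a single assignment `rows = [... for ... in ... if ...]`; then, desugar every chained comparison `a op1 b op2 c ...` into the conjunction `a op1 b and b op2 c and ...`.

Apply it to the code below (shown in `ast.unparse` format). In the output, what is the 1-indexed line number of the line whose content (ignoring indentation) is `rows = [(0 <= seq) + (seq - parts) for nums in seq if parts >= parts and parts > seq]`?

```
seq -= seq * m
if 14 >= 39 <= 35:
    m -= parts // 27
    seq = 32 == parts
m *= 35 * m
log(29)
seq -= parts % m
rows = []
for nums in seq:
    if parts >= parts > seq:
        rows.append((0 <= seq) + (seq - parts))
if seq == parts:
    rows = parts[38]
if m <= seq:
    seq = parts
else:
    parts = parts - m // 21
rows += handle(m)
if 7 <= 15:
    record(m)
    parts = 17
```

8

Transformed code:
seq -= seq * m
if 14 >= 39 and 39 <= 35:
    m -= parts // 27
    seq = 32 == parts
m *= 35 * m
log(29)
seq -= parts % m
rows = [(0 <= seq) + (seq - parts) for nums in seq if parts >= parts and parts > seq]
if seq == parts:
    rows = parts[38]
if m <= seq:
    seq = parts
else:
    parts = parts - m // 21
rows += handle(m)
if 7 <= 15:
    record(m)
    parts = 17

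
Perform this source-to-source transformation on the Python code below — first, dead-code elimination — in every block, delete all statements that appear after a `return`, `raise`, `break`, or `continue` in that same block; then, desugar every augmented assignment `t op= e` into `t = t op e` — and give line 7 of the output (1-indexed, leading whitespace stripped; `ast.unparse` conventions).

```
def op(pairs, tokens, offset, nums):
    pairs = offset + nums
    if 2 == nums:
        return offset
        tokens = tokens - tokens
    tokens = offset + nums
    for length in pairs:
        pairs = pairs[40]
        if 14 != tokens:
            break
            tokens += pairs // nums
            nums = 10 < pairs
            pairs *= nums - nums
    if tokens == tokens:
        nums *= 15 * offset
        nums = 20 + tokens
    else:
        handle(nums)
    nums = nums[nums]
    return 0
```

Transformed code:
def op(pairs, tokens, offset, nums):
    pairs = offset + nums
    if 2 == nums:
        return offset
    tokens = offset + nums
    for length in pairs:
        pairs = pairs[40]
        if 14 != tokens:
            break
    if tokens == tokens:
        nums = nums * (15 * offset)
        nums = 20 + tokens
    else:
        handle(nums)
    nums = nums[nums]
    return 0

pairs = pairs[40]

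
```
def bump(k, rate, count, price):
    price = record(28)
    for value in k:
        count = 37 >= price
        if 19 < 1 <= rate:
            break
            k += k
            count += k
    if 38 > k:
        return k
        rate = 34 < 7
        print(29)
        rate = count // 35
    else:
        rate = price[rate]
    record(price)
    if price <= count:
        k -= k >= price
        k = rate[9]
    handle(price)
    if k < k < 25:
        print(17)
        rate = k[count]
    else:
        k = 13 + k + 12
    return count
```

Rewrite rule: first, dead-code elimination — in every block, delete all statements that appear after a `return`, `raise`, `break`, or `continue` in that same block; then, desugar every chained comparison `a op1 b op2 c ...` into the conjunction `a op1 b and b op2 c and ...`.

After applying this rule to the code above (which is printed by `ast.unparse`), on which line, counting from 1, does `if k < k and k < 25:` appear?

16

Transformed code:
def bump(k, rate, count, price):
    price = record(28)
    for value in k:
        count = 37 >= price
        if 19 < 1 and 1 <= rate:
            break
    if 38 > k:
        return k
    else:
        rate = price[rate]
    record(price)
    if price <= count:
        k -= k >= price
        k = rate[9]
    handle(price)
    if k < k and k < 25:
        print(17)
        rate = k[count]
    else:
        k = 13 + k + 12
    return count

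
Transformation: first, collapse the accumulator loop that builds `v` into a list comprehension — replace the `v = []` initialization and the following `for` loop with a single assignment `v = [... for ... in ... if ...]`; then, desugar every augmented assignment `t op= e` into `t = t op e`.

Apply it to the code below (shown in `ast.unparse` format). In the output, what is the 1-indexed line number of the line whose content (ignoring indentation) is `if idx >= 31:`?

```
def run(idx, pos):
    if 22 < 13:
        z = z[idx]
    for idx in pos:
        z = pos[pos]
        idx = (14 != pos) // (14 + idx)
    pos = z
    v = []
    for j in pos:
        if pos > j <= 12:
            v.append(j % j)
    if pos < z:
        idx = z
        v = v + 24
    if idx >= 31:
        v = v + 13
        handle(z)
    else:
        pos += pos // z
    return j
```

Transformed code:
def run(idx, pos):
    if 22 < 13:
        z = z[idx]
    for idx in pos:
        z = pos[pos]
        idx = (14 != pos) // (14 + idx)
    pos = z
    v = [j % j for j in pos if pos > j <= 12]
    if pos < z:
        idx = z
        v = v + 24
    if idx >= 31:
        v = v + 13
        handle(z)
    else:
        pos = pos + pos // z
    return j

12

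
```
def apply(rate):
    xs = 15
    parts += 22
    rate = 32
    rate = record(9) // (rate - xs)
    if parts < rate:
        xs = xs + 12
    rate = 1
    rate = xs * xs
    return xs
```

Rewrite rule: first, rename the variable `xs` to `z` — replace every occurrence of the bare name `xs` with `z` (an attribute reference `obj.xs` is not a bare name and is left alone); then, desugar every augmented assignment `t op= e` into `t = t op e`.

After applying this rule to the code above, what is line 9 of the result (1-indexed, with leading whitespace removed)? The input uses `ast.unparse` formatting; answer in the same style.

rate = z * z

Transformed code:
def apply(rate):
    z = 15
    parts = parts + 22
    rate = 32
    rate = record(9) // (rate - z)
    if parts < rate:
        z = z + 12
    rate = 1
    rate = z * z
    return z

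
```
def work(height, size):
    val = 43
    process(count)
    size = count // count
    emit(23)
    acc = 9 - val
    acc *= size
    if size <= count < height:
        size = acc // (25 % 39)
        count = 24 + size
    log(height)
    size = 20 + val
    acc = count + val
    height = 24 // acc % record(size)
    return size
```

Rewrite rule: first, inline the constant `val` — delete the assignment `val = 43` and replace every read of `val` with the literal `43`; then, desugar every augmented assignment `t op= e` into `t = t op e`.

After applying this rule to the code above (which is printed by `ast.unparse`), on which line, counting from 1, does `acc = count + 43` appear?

12

Transformed code:
def work(height, size):
    process(count)
    size = count // count
    emit(23)
    acc = 9 - 43
    acc = acc * size
    if size <= count < height:
        size = acc // (25 % 39)
        count = 24 + size
    log(height)
    size = 20 + 43
    acc = count + 43
    height = 24 // acc % record(size)
    return size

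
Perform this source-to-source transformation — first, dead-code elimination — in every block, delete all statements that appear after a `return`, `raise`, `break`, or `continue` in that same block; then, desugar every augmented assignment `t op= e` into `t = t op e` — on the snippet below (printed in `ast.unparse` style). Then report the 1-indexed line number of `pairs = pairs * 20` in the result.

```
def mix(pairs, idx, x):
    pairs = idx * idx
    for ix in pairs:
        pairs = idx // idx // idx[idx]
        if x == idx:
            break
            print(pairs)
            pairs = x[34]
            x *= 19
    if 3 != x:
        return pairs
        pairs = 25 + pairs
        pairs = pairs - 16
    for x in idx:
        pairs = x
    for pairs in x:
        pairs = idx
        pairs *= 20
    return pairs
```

13

Transformed code:
def mix(pairs, idx, x):
    pairs = idx * idx
    for ix in pairs:
        pairs = idx // idx // idx[idx]
        if x == idx:
            break
    if 3 != x:
        return pairs
    for x in idx:
        pairs = x
    for pairs in x:
        pairs = idx
        pairs = pairs * 20
    return pairs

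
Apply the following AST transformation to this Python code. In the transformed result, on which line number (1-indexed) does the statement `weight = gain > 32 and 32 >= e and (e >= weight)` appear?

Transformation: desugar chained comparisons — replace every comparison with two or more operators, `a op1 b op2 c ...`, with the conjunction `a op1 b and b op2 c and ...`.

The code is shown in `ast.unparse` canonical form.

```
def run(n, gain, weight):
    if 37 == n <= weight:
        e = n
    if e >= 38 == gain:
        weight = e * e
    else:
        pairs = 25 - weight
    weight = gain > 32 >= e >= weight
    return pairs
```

8

Transformed code:
def run(n, gain, weight):
    if 37 == n and n <= weight:
        e = n
    if e >= 38 and 38 == gain:
        weight = e * e
    else:
        pairs = 25 - weight
    weight = gain > 32 and 32 >= e and (e >= weight)
    return pairs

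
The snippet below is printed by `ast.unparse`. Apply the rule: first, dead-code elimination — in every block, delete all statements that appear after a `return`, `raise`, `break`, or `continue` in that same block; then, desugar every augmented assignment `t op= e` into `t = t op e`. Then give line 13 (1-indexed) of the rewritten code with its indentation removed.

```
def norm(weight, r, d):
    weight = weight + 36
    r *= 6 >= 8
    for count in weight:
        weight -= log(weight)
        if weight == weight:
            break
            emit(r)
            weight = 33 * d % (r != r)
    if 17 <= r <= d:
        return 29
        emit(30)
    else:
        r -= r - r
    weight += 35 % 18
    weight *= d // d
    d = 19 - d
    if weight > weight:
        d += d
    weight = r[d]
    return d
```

Transformed code:
def norm(weight, r, d):
    weight = weight + 36
    r = r * (6 >= 8)
    for count in weight:
        weight = weight - log(weight)
        if weight == weight:
            break
    if 17 <= r <= d:
        return 29
    else:
        r = r - (r - r)
    weight = weight + 35 % 18
    weight = weight * (d // d)
    d = 19 - d
    if weight > weight:
        d = d + d
    weight = r[d]
    return d

weight = weight * (d // d)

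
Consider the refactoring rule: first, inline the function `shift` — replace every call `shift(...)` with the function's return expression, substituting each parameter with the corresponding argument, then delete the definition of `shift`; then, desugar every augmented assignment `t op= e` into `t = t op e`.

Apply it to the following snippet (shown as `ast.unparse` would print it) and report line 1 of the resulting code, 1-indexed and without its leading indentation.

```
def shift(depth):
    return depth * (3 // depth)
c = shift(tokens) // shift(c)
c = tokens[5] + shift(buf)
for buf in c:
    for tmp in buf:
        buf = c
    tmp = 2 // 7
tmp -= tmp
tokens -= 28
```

Transformed code:
c = tokens * (3 // tokens) // (c * (3 // c))
c = tokens[5] + buf * (3 // buf)
for buf in c:
    for tmp in buf:
        buf = c
    tmp = 2 // 7
tmp = tmp - tmp
tokens = tokens - 28

c = tokens * (3 // tokens) // (c * (3 // c))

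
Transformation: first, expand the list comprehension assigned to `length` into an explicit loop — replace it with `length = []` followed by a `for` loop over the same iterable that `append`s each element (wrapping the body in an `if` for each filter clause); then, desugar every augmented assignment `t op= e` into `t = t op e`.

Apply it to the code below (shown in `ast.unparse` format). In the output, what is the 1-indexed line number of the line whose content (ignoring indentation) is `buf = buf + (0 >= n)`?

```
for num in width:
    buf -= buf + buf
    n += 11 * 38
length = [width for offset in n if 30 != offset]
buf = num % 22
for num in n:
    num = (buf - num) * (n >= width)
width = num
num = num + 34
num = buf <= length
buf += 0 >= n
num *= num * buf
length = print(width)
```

14

Transformed code:
for num in width:
    buf = buf - (buf + buf)
    n = n + 11 * 38
length = []
for offset in n:
    if 30 != offset:
        length.append(width)
buf = num % 22
for num in n:
    num = (buf - num) * (n >= width)
width = num
num = num + 34
num = buf <= length
buf = buf + (0 >= n)
num = num * (num * buf)
length = print(width)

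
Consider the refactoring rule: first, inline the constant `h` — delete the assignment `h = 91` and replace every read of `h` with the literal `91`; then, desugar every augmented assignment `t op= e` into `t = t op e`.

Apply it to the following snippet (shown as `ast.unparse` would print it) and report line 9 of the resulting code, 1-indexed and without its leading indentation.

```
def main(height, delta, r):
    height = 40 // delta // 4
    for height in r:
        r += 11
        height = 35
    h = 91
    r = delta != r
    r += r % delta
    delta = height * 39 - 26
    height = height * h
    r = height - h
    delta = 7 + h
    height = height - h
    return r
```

height = height * 91

Transformed code:
def main(height, delta, r):
    height = 40 // delta // 4
    for height in r:
        r = r + 11
        height = 35
    r = delta != r
    r = r + r % delta
    delta = height * 39 - 26
    height = height * 91
    r = height - 91
    delta = 7 + 91
    height = height - 91
    return r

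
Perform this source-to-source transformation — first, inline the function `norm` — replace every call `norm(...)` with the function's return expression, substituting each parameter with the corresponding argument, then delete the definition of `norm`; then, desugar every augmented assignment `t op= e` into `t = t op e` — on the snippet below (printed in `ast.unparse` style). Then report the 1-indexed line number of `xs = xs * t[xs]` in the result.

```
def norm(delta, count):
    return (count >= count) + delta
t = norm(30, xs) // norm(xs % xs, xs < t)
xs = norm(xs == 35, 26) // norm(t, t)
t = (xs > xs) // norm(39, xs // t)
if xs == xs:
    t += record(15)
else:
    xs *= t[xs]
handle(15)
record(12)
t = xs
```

Transformed code:
t = ((xs >= xs) + 30) // (((xs < t) >= (xs < t)) + xs % xs)
xs = ((26 >= 26) + (xs == 35)) // ((t >= t) + t)
t = (xs > xs) // ((xs // t >= xs // t) + 39)
if xs == xs:
    t = t + record(15)
else:
    xs = xs * t[xs]
handle(15)
record(12)
t = xs

7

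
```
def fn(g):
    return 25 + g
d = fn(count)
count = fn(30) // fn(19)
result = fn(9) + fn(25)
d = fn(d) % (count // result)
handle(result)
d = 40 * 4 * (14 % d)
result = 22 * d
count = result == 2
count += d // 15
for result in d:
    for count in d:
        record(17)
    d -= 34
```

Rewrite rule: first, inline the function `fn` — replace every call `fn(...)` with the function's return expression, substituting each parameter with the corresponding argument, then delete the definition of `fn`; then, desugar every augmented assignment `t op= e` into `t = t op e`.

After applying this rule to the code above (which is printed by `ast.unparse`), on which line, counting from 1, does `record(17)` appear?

Transformed code:
d = 25 + count
count = (25 + 30) // (25 + 19)
result = 25 + 9 + (25 + 25)
d = (25 + d) % (count // result)
handle(result)
d = 40 * 4 * (14 % d)
result = 22 * d
count = result == 2
count = count + d // 15
for result in d:
    for count in d:
        record(17)
    d = d - 34

12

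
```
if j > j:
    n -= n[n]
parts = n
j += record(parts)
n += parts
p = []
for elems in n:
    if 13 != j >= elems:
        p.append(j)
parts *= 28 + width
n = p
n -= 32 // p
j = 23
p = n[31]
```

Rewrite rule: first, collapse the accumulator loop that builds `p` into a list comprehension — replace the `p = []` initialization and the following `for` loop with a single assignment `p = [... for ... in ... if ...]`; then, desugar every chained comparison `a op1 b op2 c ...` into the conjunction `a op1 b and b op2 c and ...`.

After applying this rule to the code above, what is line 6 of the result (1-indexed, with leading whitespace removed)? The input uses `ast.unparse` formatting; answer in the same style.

p = [j for elems in n if 13 != j and j >= elems]

Transformed code:
if j > j:
    n -= n[n]
parts = n
j += record(parts)
n += parts
p = [j for elems in n if 13 != j and j >= elems]
parts *= 28 + width
n = p
n -= 32 // p
j = 23
p = n[31]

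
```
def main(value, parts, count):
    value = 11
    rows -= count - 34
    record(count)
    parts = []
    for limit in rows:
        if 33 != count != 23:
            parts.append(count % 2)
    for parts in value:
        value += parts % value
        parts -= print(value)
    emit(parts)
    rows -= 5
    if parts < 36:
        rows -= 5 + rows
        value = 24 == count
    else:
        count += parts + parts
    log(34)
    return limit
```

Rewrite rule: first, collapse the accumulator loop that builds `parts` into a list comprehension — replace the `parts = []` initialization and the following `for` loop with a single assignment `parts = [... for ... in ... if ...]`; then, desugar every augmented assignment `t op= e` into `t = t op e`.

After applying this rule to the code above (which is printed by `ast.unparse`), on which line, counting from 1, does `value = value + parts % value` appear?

7

Transformed code:
def main(value, parts, count):
    value = 11
    rows = rows - (count - 34)
    record(count)
    parts = [count % 2 for limit in rows if 33 != count != 23]
    for parts in value:
        value = value + parts % value
        parts = parts - print(value)
    emit(parts)
    rows = rows - 5
    if parts < 36:
        rows = rows - (5 + rows)
        value = 24 == count
    else:
        count = count + (parts + parts)
    log(34)
    return limit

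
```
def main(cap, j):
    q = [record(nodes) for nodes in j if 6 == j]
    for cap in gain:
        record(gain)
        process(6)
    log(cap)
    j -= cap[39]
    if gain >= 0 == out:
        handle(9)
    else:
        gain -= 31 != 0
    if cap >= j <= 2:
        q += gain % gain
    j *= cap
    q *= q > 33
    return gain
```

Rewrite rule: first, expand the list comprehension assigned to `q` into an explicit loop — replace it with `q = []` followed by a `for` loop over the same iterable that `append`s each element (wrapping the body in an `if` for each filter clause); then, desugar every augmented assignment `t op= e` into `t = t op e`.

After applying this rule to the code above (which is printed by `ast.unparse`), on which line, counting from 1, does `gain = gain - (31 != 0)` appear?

Transformed code:
def main(cap, j):
    q = []
    for nodes in j:
        if 6 == j:
            q.append(record(nodes))
    for cap in gain:
        record(gain)
        process(6)
    log(cap)
    j = j - cap[39]
    if gain >= 0 == out:
        handle(9)
    else:
        gain = gain - (31 != 0)
    if cap >= j <= 2:
        q = q + gain % gain
    j = j * cap
    q = q * (q > 33)
    return gain

14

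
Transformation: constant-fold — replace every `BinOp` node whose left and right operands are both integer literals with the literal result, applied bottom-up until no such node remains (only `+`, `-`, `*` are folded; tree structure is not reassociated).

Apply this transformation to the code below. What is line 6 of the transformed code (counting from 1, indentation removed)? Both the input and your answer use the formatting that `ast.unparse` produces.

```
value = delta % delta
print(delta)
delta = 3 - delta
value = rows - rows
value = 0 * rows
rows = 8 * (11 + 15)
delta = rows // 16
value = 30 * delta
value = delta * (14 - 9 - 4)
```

Transformed code:
value = delta % delta
print(delta)
delta = 3 - delta
value = rows - rows
value = 0 * rows
rows = 208
delta = rows // 16
value = 30 * delta
value = delta * 1

rows = 208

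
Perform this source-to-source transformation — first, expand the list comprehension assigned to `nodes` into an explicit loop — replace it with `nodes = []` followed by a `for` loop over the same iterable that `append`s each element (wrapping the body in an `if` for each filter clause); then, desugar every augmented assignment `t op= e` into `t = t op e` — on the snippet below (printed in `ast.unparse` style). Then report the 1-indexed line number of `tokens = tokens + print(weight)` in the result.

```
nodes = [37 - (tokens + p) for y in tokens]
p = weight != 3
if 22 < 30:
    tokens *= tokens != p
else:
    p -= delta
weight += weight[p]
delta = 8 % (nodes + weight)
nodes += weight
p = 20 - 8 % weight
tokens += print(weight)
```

13

Transformed code:
nodes = []
for y in tokens:
    nodes.append(37 - (tokens + p))
p = weight != 3
if 22 < 30:
    tokens = tokens * (tokens != p)
else:
    p = p - delta
weight = weight + weight[p]
delta = 8 % (nodes + weight)
nodes = nodes + weight
p = 20 - 8 % weight
tokens = tokens + print(weight)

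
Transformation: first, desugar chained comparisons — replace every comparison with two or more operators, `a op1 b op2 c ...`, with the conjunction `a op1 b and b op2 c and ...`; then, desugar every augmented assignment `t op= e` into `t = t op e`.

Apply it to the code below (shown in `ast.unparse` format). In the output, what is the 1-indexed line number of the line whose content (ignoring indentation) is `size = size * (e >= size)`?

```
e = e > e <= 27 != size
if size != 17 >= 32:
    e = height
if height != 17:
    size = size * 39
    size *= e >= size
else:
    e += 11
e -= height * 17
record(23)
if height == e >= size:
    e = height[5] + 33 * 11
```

Transformed code:
e = e > e and e <= 27 and (27 != size)
if size != 17 and 17 >= 32:
    e = height
if height != 17:
    size = size * 39
    size = size * (e >= size)
else:
    e = e + 11
e = e - height * 17
record(23)
if height == e and e >= size:
    e = height[5] + 33 * 11

6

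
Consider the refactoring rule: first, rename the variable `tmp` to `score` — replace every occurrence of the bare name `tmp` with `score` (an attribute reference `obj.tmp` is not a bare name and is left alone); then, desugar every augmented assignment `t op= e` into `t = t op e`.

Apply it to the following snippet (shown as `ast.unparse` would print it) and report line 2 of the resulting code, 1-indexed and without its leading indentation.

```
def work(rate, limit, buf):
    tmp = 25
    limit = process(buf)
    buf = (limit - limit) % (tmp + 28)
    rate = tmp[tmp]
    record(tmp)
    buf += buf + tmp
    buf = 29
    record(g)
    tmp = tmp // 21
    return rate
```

Transformed code:
def work(rate, limit, buf):
    score = 25
    limit = process(buf)
    buf = (limit - limit) % (score + 28)
    rate = score[score]
    record(score)
    buf = buf + (buf + score)
    buf = 29
    record(g)
    score = score // 21
    return rate

score = 25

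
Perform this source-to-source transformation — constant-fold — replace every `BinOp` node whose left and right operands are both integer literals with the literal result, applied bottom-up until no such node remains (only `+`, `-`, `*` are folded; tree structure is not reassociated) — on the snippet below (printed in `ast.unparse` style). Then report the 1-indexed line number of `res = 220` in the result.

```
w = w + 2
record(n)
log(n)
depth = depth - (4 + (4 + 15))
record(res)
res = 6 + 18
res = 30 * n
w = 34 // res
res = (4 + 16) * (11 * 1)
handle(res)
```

9

Transformed code:
w = w + 2
record(n)
log(n)
depth = depth - 23
record(res)
res = 24
res = 30 * n
w = 34 // res
res = 220
handle(res)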